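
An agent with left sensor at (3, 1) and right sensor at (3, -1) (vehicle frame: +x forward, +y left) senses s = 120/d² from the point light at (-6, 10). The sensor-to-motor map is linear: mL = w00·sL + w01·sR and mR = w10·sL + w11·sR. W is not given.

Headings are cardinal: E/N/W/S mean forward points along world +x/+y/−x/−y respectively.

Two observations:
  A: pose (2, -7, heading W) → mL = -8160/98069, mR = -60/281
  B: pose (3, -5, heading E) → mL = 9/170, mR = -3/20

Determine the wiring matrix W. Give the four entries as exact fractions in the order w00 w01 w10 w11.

1 -1 0 -1/2

obs A: pose=(2,-7,W) → sL=120/349, sR=120/281, mL=-8160/98069, mR=-60/281
obs B: pose=(3,-5,E) → sL=6/17, sR=3/10, mL=9/170, mR=-3/20
sensor matrix S = [[120/349, 120/281], [6/17, 3/10]]; det S = -79308/1667173
solve [mL_A; mL_B] = S·[w00; w01] and [mR_A; mR_B] = S·[w10; w11]:
  w00 = 1, w01 = -1, w10 = 0, w11 = -1/2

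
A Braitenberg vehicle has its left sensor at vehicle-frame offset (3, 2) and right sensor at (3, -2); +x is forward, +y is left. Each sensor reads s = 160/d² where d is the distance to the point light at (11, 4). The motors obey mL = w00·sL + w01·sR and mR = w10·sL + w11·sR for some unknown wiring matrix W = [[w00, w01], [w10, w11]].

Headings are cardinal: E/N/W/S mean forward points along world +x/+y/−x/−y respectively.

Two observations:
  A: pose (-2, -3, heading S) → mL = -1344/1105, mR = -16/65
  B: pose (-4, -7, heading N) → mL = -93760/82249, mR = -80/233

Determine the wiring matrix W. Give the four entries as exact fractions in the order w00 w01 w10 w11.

-1 -1 0 -1/2

obs A: pose=(-2,-3,S) → sL=160/221, sR=32/65, mL=-1344/1105, mR=-16/65
obs B: pose=(-4,-7,N) → sL=160/353, sR=160/233, mL=-93760/82249, mR=-80/233
sensor matrix S = [[160/221, 32/65], [160/353, 160/233]]; det S = 4980736/18177029
solve [mL_A; mL_B] = S·[w00; w01] and [mR_A; mR_B] = S·[w10; w11]:
  w00 = -1, w01 = -1, w10 = 0, w11 = -1/2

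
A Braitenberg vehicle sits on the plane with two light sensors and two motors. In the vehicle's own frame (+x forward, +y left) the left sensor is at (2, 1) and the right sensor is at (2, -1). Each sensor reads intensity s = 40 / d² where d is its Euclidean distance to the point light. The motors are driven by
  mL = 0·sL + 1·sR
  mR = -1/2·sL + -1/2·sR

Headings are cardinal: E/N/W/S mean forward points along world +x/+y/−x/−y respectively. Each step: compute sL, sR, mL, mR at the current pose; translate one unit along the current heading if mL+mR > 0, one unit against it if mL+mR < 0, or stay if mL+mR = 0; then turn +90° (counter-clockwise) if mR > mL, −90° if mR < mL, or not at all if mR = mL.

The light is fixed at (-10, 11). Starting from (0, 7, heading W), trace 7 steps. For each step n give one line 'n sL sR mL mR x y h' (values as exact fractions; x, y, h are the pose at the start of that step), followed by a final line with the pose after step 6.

0 40/89 40/73 40/73 -3240/6497 0 7 W
1 10/17 5/13 5/13 -215/442 -1 7 N
2 40/137 40/157 40/157 -5880/21509 -1 6 E
3 4/13 20/49 20/49 -228/637 -2 6 S
4 8/17 40/61 40/61 -584/1037 -2 5 W
5 10/13 1/2 1/2 -33/52 -3 5 N
6 40/117 8/29 8/29 -1048/3393 -3 4 E
final -4 4 S

n=0: pose=(0,7,W); sL=40/89, sR=40/73; mL=40/73, mR=-3240/6497; mL+mR=320/6497 → advance +1; mR−mL=-6800/6497 → turn -1·90°
n=1: pose=(-1,7,N); sL=10/17, sR=5/13; mL=5/13, mR=-215/442; mL+mR=-45/442 → advance -1; mR−mL=-385/442 → turn -1·90°
n=2: pose=(-1,6,E); sL=40/137, sR=40/157; mL=40/157, mR=-5880/21509; mL+mR=-400/21509 → advance -1; mR−mL=-11360/21509 → turn -1·90°
n=3: pose=(-2,6,S); sL=4/13, sR=20/49; mL=20/49, mR=-228/637; mL+mR=32/637 → advance +1; mR−mL=-488/637 → turn -1·90°
n=4: pose=(-2,5,W); sL=8/17, sR=40/61; mL=40/61, mR=-584/1037; mL+mR=96/1037 → advance +1; mR−mL=-1264/1037 → turn -1·90°
n=5: pose=(-3,5,N); sL=10/13, sR=1/2; mL=1/2, mR=-33/52; mL+mR=-7/52 → advance -1; mR−mL=-59/52 → turn -1·90°
n=6: pose=(-3,4,E); sL=40/117, sR=8/29; mL=8/29, mR=-1048/3393; mL+mR=-112/3393 → advance -1; mR−mL=-1984/3393 → turn -1·90°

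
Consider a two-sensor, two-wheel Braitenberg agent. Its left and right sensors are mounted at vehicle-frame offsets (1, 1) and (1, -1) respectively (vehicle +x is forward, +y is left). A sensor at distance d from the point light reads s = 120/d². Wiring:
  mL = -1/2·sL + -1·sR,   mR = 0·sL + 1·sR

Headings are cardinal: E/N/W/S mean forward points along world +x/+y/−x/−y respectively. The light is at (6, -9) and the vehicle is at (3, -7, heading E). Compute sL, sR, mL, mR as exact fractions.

left sensor world pos  = (4, -6); dL² = 13
right sensor world pos = (4, -8); dR² = 5
sL = 120/13 = 120/13
sR = 120/5 = 24
mL = -1/2·sL + -1·sR = -372/13
mR = 0·sL + 1·sR = 24

120/13 24 -372/13 24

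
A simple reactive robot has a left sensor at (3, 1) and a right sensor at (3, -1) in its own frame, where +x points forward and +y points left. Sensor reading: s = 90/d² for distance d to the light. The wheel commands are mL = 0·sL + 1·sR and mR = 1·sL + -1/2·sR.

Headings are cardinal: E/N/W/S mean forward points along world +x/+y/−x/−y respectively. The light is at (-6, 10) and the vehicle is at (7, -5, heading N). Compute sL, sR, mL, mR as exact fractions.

5/16 9/34 9/34 49/272

left sensor world pos  = (6, -2); dL² = 288
right sensor world pos = (8, -2); dR² = 340
sL = 90/288 = 5/16
sR = 90/340 = 9/34
mL = 0·sL + 1·sR = 9/34
mR = 1·sL + -1/2·sR = 49/272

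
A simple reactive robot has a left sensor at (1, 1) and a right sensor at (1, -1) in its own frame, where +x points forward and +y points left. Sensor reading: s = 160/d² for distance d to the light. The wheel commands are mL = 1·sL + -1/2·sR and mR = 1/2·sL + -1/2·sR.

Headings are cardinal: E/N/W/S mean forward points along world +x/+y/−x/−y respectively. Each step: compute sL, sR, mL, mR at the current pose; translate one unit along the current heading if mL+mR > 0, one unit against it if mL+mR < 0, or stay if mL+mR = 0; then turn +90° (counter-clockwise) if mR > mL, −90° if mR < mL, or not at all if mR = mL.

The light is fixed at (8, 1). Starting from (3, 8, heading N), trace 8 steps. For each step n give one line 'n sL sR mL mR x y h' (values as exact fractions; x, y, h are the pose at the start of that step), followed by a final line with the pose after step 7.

0 8/5 2 3/5 -1/5 3 8 N
1 160/97 32/13 528/1261 -512/1261 3 9 E
2 80/29 80/37 1800/1073 320/1073 4 9 S
3 160/61 160/89 9360/5429 2240/5429 4 8 W
4 8/5 2 3/5 -1/5 3 8 N
5 160/97 32/13 528/1261 -512/1261 3 9 E
6 80/29 80/37 1800/1073 320/1073 4 9 S
7 160/61 160/89 9360/5429 2240/5429 4 8 W
final 3 8 N

n=0: pose=(3,8,N); sL=8/5, sR=2; mL=3/5, mR=-1/5; mL+mR=2/5 → advance +1; mR−mL=-4/5 → turn -1·90°
n=1: pose=(3,9,E); sL=160/97, sR=32/13; mL=528/1261, mR=-512/1261; mL+mR=16/1261 → advance +1; mR−mL=-80/97 → turn -1·90°
n=2: pose=(4,9,S); sL=80/29, sR=80/37; mL=1800/1073, mR=320/1073; mL+mR=2120/1073 → advance +1; mR−mL=-40/29 → turn -1·90°
n=3: pose=(4,8,W); sL=160/61, sR=160/89; mL=9360/5429, mR=2240/5429; mL+mR=11600/5429 → advance +1; mR−mL=-80/61 → turn -1·90°
n=4: pose=(3,8,N); sL=8/5, sR=2; mL=3/5, mR=-1/5; mL+mR=2/5 → advance +1; mR−mL=-4/5 → turn -1·90°
n=5: pose=(3,9,E); sL=160/97, sR=32/13; mL=528/1261, mR=-512/1261; mL+mR=16/1261 → advance +1; mR−mL=-80/97 → turn -1·90°
n=6: pose=(4,9,S); sL=80/29, sR=80/37; mL=1800/1073, mR=320/1073; mL+mR=2120/1073 → advance +1; mR−mL=-40/29 → turn -1·90°
n=7: pose=(4,8,W); sL=160/61, sR=160/89; mL=9360/5429, mR=2240/5429; mL+mR=11600/5429 → advance +1; mR−mL=-80/61 → turn -1·90°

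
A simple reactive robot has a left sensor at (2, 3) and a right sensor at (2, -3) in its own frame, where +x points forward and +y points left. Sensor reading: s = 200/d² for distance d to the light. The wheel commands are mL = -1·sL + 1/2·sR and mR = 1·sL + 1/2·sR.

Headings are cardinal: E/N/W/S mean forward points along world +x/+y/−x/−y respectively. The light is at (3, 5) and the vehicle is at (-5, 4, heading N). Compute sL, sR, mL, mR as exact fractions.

100/61 100/13 1750/793 4350/793

left sensor world pos  = (-8, 6); dL² = 122
right sensor world pos = (-2, 6); dR² = 26
sL = 200/122 = 100/61
sR = 200/26 = 100/13
mL = -1·sL + 1/2·sR = 1750/793
mR = 1·sL + 1/2·sR = 4350/793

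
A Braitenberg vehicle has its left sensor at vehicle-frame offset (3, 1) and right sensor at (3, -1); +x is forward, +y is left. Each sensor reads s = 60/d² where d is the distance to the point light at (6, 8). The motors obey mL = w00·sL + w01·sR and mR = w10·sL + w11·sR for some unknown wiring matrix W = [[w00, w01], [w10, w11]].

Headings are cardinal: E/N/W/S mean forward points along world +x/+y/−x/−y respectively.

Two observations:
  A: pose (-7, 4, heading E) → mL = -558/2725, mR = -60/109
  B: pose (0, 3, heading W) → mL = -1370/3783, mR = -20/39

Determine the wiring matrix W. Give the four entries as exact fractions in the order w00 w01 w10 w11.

obs A: pose=(-7,4,E) → sL=60/109, sR=12/25, mL=-558/2725, mR=-60/109
obs B: pose=(0,3,W) → sL=20/39, sR=60/97, mL=-1370/3783, mR=-20/39
sensor matrix S = [[60/109, 12/25], [20/39, 60/97]]; det S = 64832/687245
solve [mL_A; mL_B] = S·[w00; w01] and [mR_A; mR_B] = S·[w10; w11]:
  w00 = 1/2, w01 = -1, w10 = -1, w11 = 0

1/2 -1 -1 0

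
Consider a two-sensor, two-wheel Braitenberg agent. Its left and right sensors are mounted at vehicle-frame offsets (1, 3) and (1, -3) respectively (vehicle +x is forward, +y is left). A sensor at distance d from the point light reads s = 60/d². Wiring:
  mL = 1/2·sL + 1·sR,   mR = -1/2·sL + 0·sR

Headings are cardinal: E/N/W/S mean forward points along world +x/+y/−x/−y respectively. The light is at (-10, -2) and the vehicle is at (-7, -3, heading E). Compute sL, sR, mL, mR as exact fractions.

3 15/8 27/8 -3/2

left sensor world pos  = (-6, 0); dL² = 20
right sensor world pos = (-6, -6); dR² = 32
sL = 60/20 = 3
sR = 60/32 = 15/8
mL = 1/2·sL + 1·sR = 27/8
mR = -1/2·sL + 0·sR = -3/2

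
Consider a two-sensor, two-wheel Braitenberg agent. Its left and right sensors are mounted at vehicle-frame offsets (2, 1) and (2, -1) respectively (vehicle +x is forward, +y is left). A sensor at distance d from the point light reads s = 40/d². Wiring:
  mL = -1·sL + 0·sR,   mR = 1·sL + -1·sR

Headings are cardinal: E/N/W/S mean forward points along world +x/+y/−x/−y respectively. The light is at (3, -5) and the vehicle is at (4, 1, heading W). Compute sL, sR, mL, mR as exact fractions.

20/13 4/5 -20/13 48/65

left sensor world pos  = (2, 0); dL² = 26
right sensor world pos = (2, 2); dR² = 50
sL = 40/26 = 20/13
sR = 40/50 = 4/5
mL = -1·sL + 0·sR = -20/13
mR = 1·sL + -1·sR = 48/65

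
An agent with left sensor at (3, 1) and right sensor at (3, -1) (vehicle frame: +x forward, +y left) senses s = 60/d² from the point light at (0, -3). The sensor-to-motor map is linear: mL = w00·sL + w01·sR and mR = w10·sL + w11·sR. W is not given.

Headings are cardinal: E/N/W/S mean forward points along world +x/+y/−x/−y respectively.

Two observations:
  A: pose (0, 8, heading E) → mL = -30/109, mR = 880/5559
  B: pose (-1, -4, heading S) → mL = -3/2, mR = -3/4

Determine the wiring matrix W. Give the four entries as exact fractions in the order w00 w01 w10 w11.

obs A: pose=(0,8,E) → sL=20/51, sR=60/109, mL=-30/109, mR=880/5559
obs B: pose=(-1,-4,S) → sL=15/4, sR=3, mL=-3/2, mR=-3/4
sensor matrix S = [[20/51, 60/109], [15/4, 3]]; det S = -1645/1853
solve [mL_A; mL_B] = S·[w00; w01] and [mR_A; mR_B] = S·[w10; w11]:
  w00 = 0, w01 = -1/2, w10 = -1, w11 = 1

0 -1/2 -1 1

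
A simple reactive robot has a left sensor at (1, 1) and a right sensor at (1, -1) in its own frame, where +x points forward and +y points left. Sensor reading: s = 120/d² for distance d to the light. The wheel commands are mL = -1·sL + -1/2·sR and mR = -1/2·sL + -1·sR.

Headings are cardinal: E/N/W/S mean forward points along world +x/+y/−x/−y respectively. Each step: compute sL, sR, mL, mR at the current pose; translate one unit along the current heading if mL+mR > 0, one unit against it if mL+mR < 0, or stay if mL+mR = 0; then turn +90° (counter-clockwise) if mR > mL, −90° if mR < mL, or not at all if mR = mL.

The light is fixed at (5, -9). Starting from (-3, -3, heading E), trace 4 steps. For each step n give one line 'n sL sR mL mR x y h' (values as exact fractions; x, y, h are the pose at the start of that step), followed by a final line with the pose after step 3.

0 60/49 60/37 -3690/1813 -4050/1813 -3 -3 E
1 120/89 24/25 -4068/2225 -3636/2225 -4 -3 S
2 15/16 6/5 -123/80 -267/160 -4 -2 E
3 40/39 120/157 -8620/6123 -7820/6123 -5 -2 S
final -5 -1 E

n=0: pose=(-3,-3,E); sL=60/49, sR=60/37; mL=-3690/1813, mR=-4050/1813; mL+mR=-7740/1813 → advance -1; mR−mL=-360/1813 → turn -1·90°
n=1: pose=(-4,-3,S); sL=120/89, sR=24/25; mL=-4068/2225, mR=-3636/2225; mL+mR=-7704/2225 → advance -1; mR−mL=432/2225 → turn +1·90°
n=2: pose=(-4,-2,E); sL=15/16, sR=6/5; mL=-123/80, mR=-267/160; mL+mR=-513/160 → advance -1; mR−mL=-21/160 → turn -1·90°
n=3: pose=(-5,-2,S); sL=40/39, sR=120/157; mL=-8620/6123, mR=-7820/6123; mL+mR=-5480/2041 → advance -1; mR−mL=800/6123 → turn +1·90°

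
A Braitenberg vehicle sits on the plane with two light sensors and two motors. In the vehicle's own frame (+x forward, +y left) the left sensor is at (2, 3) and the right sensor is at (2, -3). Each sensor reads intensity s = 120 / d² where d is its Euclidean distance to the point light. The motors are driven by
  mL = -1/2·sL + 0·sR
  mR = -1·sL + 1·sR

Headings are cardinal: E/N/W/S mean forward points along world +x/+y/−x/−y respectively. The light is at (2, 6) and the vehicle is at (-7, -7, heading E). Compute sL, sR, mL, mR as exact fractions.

120/149 24/61 -60/149 -3744/9089

left sensor world pos  = (-5, -4); dL² = 149
right sensor world pos = (-5, -10); dR² = 305
sL = 120/149 = 120/149
sR = 120/305 = 24/61
mL = -1/2·sL + 0·sR = -60/149
mR = -1·sL + 1·sR = -3744/9089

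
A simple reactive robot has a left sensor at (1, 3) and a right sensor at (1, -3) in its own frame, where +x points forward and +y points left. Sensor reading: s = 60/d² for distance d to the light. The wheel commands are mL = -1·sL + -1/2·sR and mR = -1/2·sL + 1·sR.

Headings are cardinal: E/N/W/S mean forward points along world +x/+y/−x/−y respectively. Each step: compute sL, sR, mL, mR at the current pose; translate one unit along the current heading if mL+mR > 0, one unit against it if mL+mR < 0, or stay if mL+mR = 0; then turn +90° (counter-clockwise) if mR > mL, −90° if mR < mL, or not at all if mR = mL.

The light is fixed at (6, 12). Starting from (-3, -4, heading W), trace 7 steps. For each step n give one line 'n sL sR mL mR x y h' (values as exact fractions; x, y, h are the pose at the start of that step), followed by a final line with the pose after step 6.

n=0: pose=(-3,-4,W); sL=60/461, sR=60/269; mL=-29970/124009, mR=19590/124009; mL+mR=-10380/124009 → advance -1; mR−mL=49560/124009 → turn +1·90°
n=1: pose=(-2,-4,S); sL=30/157, sR=6/41; mL=-1701/6437, mR=327/6437; mL+mR=-1374/6437 → advance -1; mR−mL=2028/6437 → turn +1·90°
n=2: pose=(-2,-3,E); sL=60/193, sR=60/373; mL=-28170/71989, mR=390/71989; mL+mR=-27780/71989 → advance -1; mR−mL=28560/71989 → turn +1·90°
n=3: pose=(-3,-3,N); sL=3/17, sR=15/58; mL=-603/1972, mR=84/493; mL+mR=-267/1972 → advance -1; mR−mL=939/1972 → turn +1·90°
n=4: pose=(-3,-4,W); sL=60/461, sR=60/269; mL=-29970/124009, mR=19590/124009; mL+mR=-10380/124009 → advance -1; mR−mL=49560/124009 → turn +1·90°
n=5: pose=(-2,-4,S); sL=30/157, sR=6/41; mL=-1701/6437, mR=327/6437; mL+mR=-1374/6437 → advance -1; mR−mL=2028/6437 → turn +1·90°
n=6: pose=(-2,-3,E); sL=60/193, sR=60/373; mL=-28170/71989, mR=390/71989; mL+mR=-27780/71989 → advance -1; mR−mL=28560/71989 → turn +1·90°

0 60/461 60/269 -29970/124009 19590/124009 -3 -4 W
1 30/157 6/41 -1701/6437 327/6437 -2 -4 S
2 60/193 60/373 -28170/71989 390/71989 -2 -3 E
3 3/17 15/58 -603/1972 84/493 -3 -3 N
4 60/461 60/269 -29970/124009 19590/124009 -3 -4 W
5 30/157 6/41 -1701/6437 327/6437 -2 -4 S
6 60/193 60/373 -28170/71989 390/71989 -2 -3 E
final -3 -3 N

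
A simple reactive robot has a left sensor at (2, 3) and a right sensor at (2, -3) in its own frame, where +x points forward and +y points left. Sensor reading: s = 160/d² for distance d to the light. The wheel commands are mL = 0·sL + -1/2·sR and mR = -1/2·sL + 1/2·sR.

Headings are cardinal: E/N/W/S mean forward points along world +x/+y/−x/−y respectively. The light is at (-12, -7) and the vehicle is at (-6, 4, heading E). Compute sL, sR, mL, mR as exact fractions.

left sensor world pos  = (-4, 7); dL² = 260
right sensor world pos = (-4, 1); dR² = 128
sL = 160/260 = 8/13
sR = 160/128 = 5/4
mL = 0·sL + -1/2·sR = -5/8
mR = -1/2·sL + 1/2·sR = 33/104

8/13 5/4 -5/8 33/104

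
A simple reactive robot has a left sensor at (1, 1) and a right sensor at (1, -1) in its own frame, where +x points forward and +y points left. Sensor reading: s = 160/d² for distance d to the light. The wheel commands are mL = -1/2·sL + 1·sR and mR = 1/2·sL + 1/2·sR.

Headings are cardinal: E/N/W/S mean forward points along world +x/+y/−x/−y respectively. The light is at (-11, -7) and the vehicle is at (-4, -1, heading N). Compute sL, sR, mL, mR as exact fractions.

left sensor world pos  = (-5, 0); dL² = 85
right sensor world pos = (-3, 0); dR² = 113
sL = 160/85 = 32/17
sR = 160/113 = 160/113
mL = -1/2·sL + 1·sR = 912/1921
mR = 1/2·sL + 1/2·sR = 3168/1921

32/17 160/113 912/1921 3168/1921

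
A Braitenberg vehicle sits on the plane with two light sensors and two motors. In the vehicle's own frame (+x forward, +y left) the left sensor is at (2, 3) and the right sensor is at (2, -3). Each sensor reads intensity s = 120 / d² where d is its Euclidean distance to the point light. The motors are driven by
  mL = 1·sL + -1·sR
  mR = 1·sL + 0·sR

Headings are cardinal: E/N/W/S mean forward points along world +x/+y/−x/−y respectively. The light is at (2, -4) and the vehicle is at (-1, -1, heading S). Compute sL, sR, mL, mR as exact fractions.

120 120/37 4320/37 120

left sensor world pos  = (2, -3); dL² = 1
right sensor world pos = (-4, -3); dR² = 37
sL = 120/1 = 120
sR = 120/37 = 120/37
mL = 1·sL + -1·sR = 4320/37
mR = 1·sL + 0·sR = 120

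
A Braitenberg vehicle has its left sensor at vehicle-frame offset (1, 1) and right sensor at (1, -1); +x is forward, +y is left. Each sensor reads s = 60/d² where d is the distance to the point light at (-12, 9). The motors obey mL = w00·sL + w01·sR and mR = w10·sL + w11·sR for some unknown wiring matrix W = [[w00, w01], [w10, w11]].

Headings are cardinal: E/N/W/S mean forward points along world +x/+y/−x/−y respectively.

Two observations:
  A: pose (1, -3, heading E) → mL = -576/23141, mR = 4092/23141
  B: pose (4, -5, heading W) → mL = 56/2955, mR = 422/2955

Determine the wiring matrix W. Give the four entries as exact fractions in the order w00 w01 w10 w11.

obs A: pose=(1,-3,E) → sL=60/317, sR=12/73, mL=-576/23141, mR=4092/23141
obs B: pose=(4,-5,W) → sL=2/15, sR=30/197, mL=56/2955, mR=422/2955
sensor matrix S = [[60/317, 12/73], [2/15, 30/197]]; det S = 157408/22793885
solve [mL_A; mL_B] = S·[w00; w01] and [mR_A; mR_B] = S·[w10; w11]:
  w00 = -1, w01 = 1, w10 = 1/2, w11 = 1/2

-1 1 1/2 1/2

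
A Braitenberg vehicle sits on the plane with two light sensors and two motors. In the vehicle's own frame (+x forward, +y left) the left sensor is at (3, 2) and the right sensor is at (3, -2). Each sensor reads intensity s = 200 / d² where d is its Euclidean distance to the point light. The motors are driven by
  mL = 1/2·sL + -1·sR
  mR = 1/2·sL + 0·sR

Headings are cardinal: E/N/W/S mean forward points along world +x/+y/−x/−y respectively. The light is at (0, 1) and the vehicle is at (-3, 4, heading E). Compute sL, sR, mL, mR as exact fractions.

left sensor world pos  = (0, 6); dL² = 25
right sensor world pos = (0, 2); dR² = 1
sL = 200/25 = 8
sR = 200/1 = 200
mL = 1/2·sL + -1·sR = -196
mR = 1/2·sL + 0·sR = 4

8 200 -196 4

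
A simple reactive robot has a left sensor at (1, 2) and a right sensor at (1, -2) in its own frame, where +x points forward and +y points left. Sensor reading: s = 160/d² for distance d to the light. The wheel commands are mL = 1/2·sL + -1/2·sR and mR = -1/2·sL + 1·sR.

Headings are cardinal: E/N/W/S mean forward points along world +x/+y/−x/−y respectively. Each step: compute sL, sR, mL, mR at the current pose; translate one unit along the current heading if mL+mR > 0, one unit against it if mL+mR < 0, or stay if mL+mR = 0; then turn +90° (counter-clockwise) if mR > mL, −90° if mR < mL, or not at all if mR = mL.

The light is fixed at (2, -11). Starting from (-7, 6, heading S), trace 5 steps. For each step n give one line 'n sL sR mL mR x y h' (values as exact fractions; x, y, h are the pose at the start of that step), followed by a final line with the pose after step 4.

0 32/61 160/377 1152/22997 3728/22997 -7 6 S
1 40/97 8/13 -128/1261 516/1261 -7 5 E
2 160/389 32/65 -1024/25285 7248/25285 -6 5 N
3 80/153 80/221 160/1989 200/1989 -6 6 W
4 32/61 160/377 1152/22997 3728/22997 -7 6 S
final -7 5 E

n=0: pose=(-7,6,S); sL=32/61, sR=160/377; mL=1152/22997, mR=3728/22997; mL+mR=80/377 → advance +1; mR−mL=2576/22997 → turn +1·90°
n=1: pose=(-7,5,E); sL=40/97, sR=8/13; mL=-128/1261, mR=516/1261; mL+mR=4/13 → advance +1; mR−mL=644/1261 → turn +1·90°
n=2: pose=(-6,5,N); sL=160/389, sR=32/65; mL=-1024/25285, mR=7248/25285; mL+mR=16/65 → advance +1; mR−mL=8272/25285 → turn +1·90°
n=3: pose=(-6,6,W); sL=80/153, sR=80/221; mL=160/1989, mR=200/1989; mL+mR=40/221 → advance +1; mR−mL=40/1989 → turn +1·90°
n=4: pose=(-7,6,S); sL=32/61, sR=160/377; mL=1152/22997, mR=3728/22997; mL+mR=80/377 → advance +1; mR−mL=2576/22997 → turn +1·90°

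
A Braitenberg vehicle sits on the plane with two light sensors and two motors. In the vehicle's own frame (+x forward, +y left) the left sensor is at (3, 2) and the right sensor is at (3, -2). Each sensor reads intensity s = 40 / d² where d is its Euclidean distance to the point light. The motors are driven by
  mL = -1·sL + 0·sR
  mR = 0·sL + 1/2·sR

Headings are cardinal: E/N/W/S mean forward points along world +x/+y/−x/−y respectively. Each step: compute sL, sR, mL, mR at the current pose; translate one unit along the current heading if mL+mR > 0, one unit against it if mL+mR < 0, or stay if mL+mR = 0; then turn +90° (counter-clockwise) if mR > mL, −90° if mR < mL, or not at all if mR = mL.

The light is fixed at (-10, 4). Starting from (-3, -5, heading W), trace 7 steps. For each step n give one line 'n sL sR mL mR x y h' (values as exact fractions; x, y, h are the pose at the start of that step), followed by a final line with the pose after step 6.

0 40/137 8/13 -40/137 4/13 -3 -5 W
1 5/26 1/4 -5/26 1/8 -4 -5 S
2 40/117 40/181 -40/117 20/181 -4 -4 E
3 20/17 20/37 -20/17 10/37 -5 -4 N
4 8/25 40/53 -8/25 20/53 -5 -5 W
5 2/9 10/37 -2/9 5/37 -6 -5 S
6 8/17 40/149 -8/17 20/149 -6 -4 E
final -7 -4 N

n=0: pose=(-3,-5,W); sL=40/137, sR=8/13; mL=-40/137, mR=4/13; mL+mR=28/1781 → advance +1; mR−mL=1068/1781 → turn +1·90°
n=1: pose=(-4,-5,S); sL=5/26, sR=1/4; mL=-5/26, mR=1/8; mL+mR=-7/104 → advance -1; mR−mL=33/104 → turn +1·90°
n=2: pose=(-4,-4,E); sL=40/117, sR=40/181; mL=-40/117, mR=20/181; mL+mR=-4900/21177 → advance -1; mR−mL=9580/21177 → turn +1·90°
n=3: pose=(-5,-4,N); sL=20/17, sR=20/37; mL=-20/17, mR=10/37; mL+mR=-570/629 → advance -1; mR−mL=910/629 → turn +1·90°
n=4: pose=(-5,-5,W); sL=8/25, sR=40/53; mL=-8/25, mR=20/53; mL+mR=76/1325 → advance +1; mR−mL=924/1325 → turn +1·90°
n=5: pose=(-6,-5,S); sL=2/9, sR=10/37; mL=-2/9, mR=5/37; mL+mR=-29/333 → advance -1; mR−mL=119/333 → turn +1·90°
n=6: pose=(-6,-4,E); sL=8/17, sR=40/149; mL=-8/17, mR=20/149; mL+mR=-852/2533 → advance -1; mR−mL=1532/2533 → turn +1·90°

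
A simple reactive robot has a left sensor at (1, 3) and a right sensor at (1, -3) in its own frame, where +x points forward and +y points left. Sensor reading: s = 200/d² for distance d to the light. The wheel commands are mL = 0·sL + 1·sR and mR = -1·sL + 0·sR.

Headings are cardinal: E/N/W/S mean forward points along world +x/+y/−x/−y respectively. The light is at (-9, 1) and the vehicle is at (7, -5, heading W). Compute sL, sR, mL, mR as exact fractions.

100/153 100/117 100/117 -100/153

left sensor world pos  = (6, -8); dL² = 306
right sensor world pos = (6, -2); dR² = 234
sL = 200/306 = 100/153
sR = 200/234 = 100/117
mL = 0·sL + 1·sR = 100/117
mR = -1·sL + 0·sR = -100/153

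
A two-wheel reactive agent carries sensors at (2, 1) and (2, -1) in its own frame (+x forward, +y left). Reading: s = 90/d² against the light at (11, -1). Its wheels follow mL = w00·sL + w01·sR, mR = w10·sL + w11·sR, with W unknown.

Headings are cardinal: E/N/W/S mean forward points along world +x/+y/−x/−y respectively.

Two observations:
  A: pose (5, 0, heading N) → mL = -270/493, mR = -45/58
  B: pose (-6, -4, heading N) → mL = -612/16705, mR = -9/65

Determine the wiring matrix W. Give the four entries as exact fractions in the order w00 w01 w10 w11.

obs A: pose=(5,0,N) → sL=45/29, sR=45/17, mL=-270/493, mR=-45/58
obs B: pose=(-6,-4,N) → sL=18/65, sR=90/257, mL=-612/16705, mR=-9/65
sensor matrix S = [[45/29, 45/17], [18/65, 90/257]]; det S = -312336/1647113
solve [mL_A; mL_B] = S·[w00; w01] and [mR_A; mR_B] = S·[w10; w11]:
  w00 = 1/2, w01 = -1/2, w10 = -1/2, w11 = 0

1/2 -1/2 -1/2 0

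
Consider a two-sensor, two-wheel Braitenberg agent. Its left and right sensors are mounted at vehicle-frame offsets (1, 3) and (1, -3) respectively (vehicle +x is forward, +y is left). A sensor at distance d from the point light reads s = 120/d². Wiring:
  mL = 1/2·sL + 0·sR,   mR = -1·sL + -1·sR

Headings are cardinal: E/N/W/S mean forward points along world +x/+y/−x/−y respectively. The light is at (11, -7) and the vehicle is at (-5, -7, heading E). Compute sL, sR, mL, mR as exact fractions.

20/39 20/39 10/39 -40/39

left sensor world pos  = (-4, -4); dL² = 234
right sensor world pos = (-4, -10); dR² = 234
sL = 120/234 = 20/39
sR = 120/234 = 20/39
mL = 1/2·sL + 0·sR = 10/39
mR = -1·sL + -1·sR = -40/39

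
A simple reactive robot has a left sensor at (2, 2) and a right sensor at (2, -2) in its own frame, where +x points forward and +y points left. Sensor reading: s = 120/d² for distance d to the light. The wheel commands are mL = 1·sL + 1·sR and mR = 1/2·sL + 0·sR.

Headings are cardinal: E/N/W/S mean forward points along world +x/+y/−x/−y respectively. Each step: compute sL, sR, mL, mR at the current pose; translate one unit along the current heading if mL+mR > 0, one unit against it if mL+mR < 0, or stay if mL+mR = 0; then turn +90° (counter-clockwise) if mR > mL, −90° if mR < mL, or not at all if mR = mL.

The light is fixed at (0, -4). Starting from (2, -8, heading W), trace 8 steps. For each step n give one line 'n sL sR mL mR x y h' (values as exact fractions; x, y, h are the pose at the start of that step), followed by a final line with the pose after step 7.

n=0: pose=(2,-8,W); sL=10/3, sR=30; mL=100/3, mR=5/3; mL+mR=35 → advance +1; mR−mL=-95/3 → turn -1·90°
n=1: pose=(1,-8,N); sL=24, sR=120/13; mL=432/13, mR=12; mL+mR=588/13 → advance +1; mR−mL=-276/13 → turn -1·90°
n=2: pose=(1,-7,E); sL=12, sR=60/17; mL=264/17, mR=6; mL+mR=366/17 → advance +1; mR−mL=-162/17 → turn -1·90°
n=3: pose=(2,-7,S); sL=120/41, sR=24/5; mL=1584/205, mR=60/41; mL+mR=1884/205 → advance +1; mR−mL=-1284/205 → turn -1·90°
n=4: pose=(2,-8,W); sL=10/3, sR=30; mL=100/3, mR=5/3; mL+mR=35 → advance +1; mR−mL=-95/3 → turn -1·90°
n=5: pose=(1,-8,N); sL=24, sR=120/13; mL=432/13, mR=12; mL+mR=588/13 → advance +1; mR−mL=-276/13 → turn -1·90°
n=6: pose=(1,-7,E); sL=12, sR=60/17; mL=264/17, mR=6; mL+mR=366/17 → advance +1; mR−mL=-162/17 → turn -1·90°
n=7: pose=(2,-7,S); sL=120/41, sR=24/5; mL=1584/205, mR=60/41; mL+mR=1884/205 → advance +1; mR−mL=-1284/205 → turn -1·90°

0 10/3 30 100/3 5/3 2 -8 W
1 24 120/13 432/13 12 1 -8 N
2 12 60/17 264/17 6 1 -7 E
3 120/41 24/5 1584/205 60/41 2 -7 S
4 10/3 30 100/3 5/3 2 -8 W
5 24 120/13 432/13 12 1 -8 N
6 12 60/17 264/17 6 1 -7 E
7 120/41 24/5 1584/205 60/41 2 -7 S
final 2 -8 W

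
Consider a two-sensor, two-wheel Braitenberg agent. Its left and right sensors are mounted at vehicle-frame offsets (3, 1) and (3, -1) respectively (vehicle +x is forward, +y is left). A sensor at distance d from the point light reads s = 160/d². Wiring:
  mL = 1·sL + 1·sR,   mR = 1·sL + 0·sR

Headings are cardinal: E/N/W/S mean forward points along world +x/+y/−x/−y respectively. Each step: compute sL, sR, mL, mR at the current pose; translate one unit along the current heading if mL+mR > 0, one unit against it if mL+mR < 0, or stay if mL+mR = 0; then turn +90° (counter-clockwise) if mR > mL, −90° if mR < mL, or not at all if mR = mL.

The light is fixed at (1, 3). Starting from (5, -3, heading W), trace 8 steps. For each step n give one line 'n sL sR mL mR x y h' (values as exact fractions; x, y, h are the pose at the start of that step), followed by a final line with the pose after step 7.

0 16/5 80/13 608/65 16/5 5 -3 W
1 160/13 32/5 1216/65 160/13 4 -3 N
2 40/13 20/9 620/117 40/13 4 -2 E
3 160/89 160/73 25920/6497 160/89 5 -2 S
4 16/5 80/13 608/65 16/5 5 -3 W
5 160/13 32/5 1216/65 160/13 4 -3 N
6 40/13 20/9 620/117 40/13 4 -2 E
7 160/89 160/73 25920/6497 160/89 5 -2 S
final 5 -3 W

n=0: pose=(5,-3,W); sL=16/5, sR=80/13; mL=608/65, mR=16/5; mL+mR=816/65 → advance +1; mR−mL=-80/13 → turn -1·90°
n=1: pose=(4,-3,N); sL=160/13, sR=32/5; mL=1216/65, mR=160/13; mL+mR=2016/65 → advance +1; mR−mL=-32/5 → turn -1·90°
n=2: pose=(4,-2,E); sL=40/13, sR=20/9; mL=620/117, mR=40/13; mL+mR=980/117 → advance +1; mR−mL=-20/9 → turn -1·90°
n=3: pose=(5,-2,S); sL=160/89, sR=160/73; mL=25920/6497, mR=160/89; mL+mR=37600/6497 → advance +1; mR−mL=-160/73 → turn -1·90°
n=4: pose=(5,-3,W); sL=16/5, sR=80/13; mL=608/65, mR=16/5; mL+mR=816/65 → advance +1; mR−mL=-80/13 → turn -1·90°
n=5: pose=(4,-3,N); sL=160/13, sR=32/5; mL=1216/65, mR=160/13; mL+mR=2016/65 → advance +1; mR−mL=-32/5 → turn -1·90°
n=6: pose=(4,-2,E); sL=40/13, sR=20/9; mL=620/117, mR=40/13; mL+mR=980/117 → advance +1; mR−mL=-20/9 → turn -1·90°
n=7: pose=(5,-2,S); sL=160/89, sR=160/73; mL=25920/6497, mR=160/89; mL+mR=37600/6497 → advance +1; mR−mL=-160/73 → turn -1·90°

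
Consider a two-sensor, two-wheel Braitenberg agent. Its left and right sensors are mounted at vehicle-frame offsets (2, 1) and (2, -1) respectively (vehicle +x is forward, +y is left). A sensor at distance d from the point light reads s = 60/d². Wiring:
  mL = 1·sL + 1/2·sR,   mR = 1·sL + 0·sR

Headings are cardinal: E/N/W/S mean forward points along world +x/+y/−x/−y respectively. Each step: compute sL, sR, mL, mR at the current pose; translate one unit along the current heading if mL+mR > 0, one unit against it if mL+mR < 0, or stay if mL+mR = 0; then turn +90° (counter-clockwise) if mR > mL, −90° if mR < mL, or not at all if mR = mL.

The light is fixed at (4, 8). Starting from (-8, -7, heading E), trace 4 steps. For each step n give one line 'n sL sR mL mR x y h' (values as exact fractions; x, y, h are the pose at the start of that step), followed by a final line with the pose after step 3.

n=0: pose=(-8,-7,E); sL=15/74, sR=15/89; mL=945/3293, mR=15/74; mL+mR=3225/6586 → advance +1; mR−mL=-15/178 → turn -1·90°
n=1: pose=(-7,-7,S); sL=60/389, sR=60/433; mL=37650/168437, mR=60/389; mL+mR=63630/168437 → advance +1; mR−mL=-30/433 → turn -1·90°
n=2: pose=(-7,-8,W); sL=30/229, sR=30/197; mL=9345/45113, mR=30/229; mL+mR=15255/45113 → advance +1; mR−mL=-15/197 → turn -1·90°
n=3: pose=(-8,-8,N); sL=12/73, sR=60/317; mL=5994/23141, mR=12/73; mL+mR=9798/23141 → advance +1; mR−mL=-30/317 → turn -1·90°

0 15/74 15/89 945/3293 15/74 -8 -7 E
1 60/389 60/433 37650/168437 60/389 -7 -7 S
2 30/229 30/197 9345/45113 30/229 -7 -8 W
3 12/73 60/317 5994/23141 12/73 -8 -8 N
final -8 -7 E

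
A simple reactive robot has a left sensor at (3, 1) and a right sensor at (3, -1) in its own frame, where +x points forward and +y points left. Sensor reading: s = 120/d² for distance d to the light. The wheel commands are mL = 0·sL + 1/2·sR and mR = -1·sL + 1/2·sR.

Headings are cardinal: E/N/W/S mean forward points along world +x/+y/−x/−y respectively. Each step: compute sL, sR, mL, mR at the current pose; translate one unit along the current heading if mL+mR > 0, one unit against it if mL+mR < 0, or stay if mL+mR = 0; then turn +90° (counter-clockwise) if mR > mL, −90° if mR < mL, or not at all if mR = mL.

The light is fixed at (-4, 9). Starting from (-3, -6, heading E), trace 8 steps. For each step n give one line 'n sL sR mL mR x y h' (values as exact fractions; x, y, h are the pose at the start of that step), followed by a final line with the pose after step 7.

0 30/53 15/34 15/68 -1245/3604 -3 -6 E
1 24/65 24/65 12/65 -12/65 -4 -6 S
2 24/53 24/41 12/41 -348/2173 -4 -6 W
3 30/37 5/6 5/12 -175/444 -5 -6 N
4 120/173 120/229 60/229 -17100/39617 -5 -5 E
5 12/29 60/149 30/149 -918/4321 -6 -5 S
6 120/221 120/169 60/169 -540/2873 -6 -4 W
7 30/29 15/13 15/26 -345/754 -7 -4 N
final -7 -3 E

n=0: pose=(-3,-6,E); sL=30/53, sR=15/34; mL=15/68, mR=-1245/3604; mL+mR=-225/1802 → advance -1; mR−mL=-30/53 → turn -1·90°
n=1: pose=(-4,-6,S); sL=24/65, sR=24/65; mL=12/65, mR=-12/65; mL+mR=0 → advance +0; mR−mL=-24/65 → turn -1·90°
n=2: pose=(-4,-6,W); sL=24/53, sR=24/41; mL=12/41, mR=-348/2173; mL+mR=288/2173 → advance +1; mR−mL=-24/53 → turn -1·90°
n=3: pose=(-5,-6,N); sL=30/37, sR=5/6; mL=5/12, mR=-175/444; mL+mR=5/222 → advance +1; mR−mL=-30/37 → turn -1·90°
n=4: pose=(-5,-5,E); sL=120/173, sR=120/229; mL=60/229, mR=-17100/39617; mL+mR=-6720/39617 → advance -1; mR−mL=-120/173 → turn -1·90°
n=5: pose=(-6,-5,S); sL=12/29, sR=60/149; mL=30/149, mR=-918/4321; mL+mR=-48/4321 → advance -1; mR−mL=-12/29 → turn -1·90°
n=6: pose=(-6,-4,W); sL=120/221, sR=120/169; mL=60/169, mR=-540/2873; mL+mR=480/2873 → advance +1; mR−mL=-120/221 → turn -1·90°
n=7: pose=(-7,-4,N); sL=30/29, sR=15/13; mL=15/26, mR=-345/754; mL+mR=45/377 → advance +1; mR−mL=-30/29 → turn -1·90°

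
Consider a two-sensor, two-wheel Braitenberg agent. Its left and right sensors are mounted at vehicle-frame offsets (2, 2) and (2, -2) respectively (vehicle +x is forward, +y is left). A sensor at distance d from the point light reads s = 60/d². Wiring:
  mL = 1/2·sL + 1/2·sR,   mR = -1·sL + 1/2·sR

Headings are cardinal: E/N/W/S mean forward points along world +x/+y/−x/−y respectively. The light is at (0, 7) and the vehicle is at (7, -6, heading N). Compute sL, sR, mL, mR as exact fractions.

30/73 30/101 2610/7373 -1935/7373

left sensor world pos  = (5, -4); dL² = 146
right sensor world pos = (9, -4); dR² = 202
sL = 60/146 = 30/73
sR = 60/202 = 30/101
mL = 1/2·sL + 1/2·sR = 2610/7373
mR = -1·sL + 1/2·sR = -1935/7373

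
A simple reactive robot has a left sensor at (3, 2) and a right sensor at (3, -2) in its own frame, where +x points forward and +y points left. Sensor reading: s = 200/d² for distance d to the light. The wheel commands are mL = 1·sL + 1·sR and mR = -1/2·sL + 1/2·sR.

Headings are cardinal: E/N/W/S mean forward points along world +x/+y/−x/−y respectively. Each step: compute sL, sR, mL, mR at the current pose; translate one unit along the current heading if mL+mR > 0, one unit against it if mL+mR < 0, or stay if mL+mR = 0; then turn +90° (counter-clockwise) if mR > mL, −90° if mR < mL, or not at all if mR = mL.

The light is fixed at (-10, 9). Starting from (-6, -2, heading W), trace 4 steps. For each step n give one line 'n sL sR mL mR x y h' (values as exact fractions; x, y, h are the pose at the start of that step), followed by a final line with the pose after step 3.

n=0: pose=(-6,-2,W); sL=20/17, sR=100/41; mL=2520/697, mR=440/697; mL+mR=2960/697 → advance +1; mR−mL=-2080/697 → turn -1·90°
n=1: pose=(-7,-2,N); sL=40/13, sR=200/89; mL=6160/1157, mR=-480/1157; mL+mR=5680/1157 → advance +1; mR−mL=-6640/1157 → turn -1·90°
n=2: pose=(-7,-1,E); sL=2, sR=10/9; mL=28/9, mR=-4/9; mL+mR=8/3 → advance +1; mR−mL=-32/9 → turn -1·90°
n=3: pose=(-6,-1,S); sL=40/41, sR=200/173; mL=15120/7093, mR=640/7093; mL+mR=15760/7093 → advance +1; mR−mL=-14480/7093 → turn -1·90°

0 20/17 100/41 2520/697 440/697 -6 -2 W
1 40/13 200/89 6160/1157 -480/1157 -7 -2 N
2 2 10/9 28/9 -4/9 -7 -1 E
3 40/41 200/173 15120/7093 640/7093 -6 -1 S
final -6 -2 W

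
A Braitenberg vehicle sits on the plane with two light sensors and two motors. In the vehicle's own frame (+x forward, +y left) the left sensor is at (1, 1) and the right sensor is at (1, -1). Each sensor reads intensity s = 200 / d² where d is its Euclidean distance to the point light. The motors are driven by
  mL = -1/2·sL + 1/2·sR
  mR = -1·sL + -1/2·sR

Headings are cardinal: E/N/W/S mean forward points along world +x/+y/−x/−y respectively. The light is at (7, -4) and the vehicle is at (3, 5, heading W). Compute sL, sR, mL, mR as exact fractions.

left sensor world pos  = (2, 4); dL² = 89
right sensor world pos = (2, 6); dR² = 125
sL = 200/89 = 200/89
sR = 200/125 = 8/5
mL = -1/2·sL + 1/2·sR = -144/445
mR = -1·sL + -1/2·sR = -1356/445

200/89 8/5 -144/445 -1356/445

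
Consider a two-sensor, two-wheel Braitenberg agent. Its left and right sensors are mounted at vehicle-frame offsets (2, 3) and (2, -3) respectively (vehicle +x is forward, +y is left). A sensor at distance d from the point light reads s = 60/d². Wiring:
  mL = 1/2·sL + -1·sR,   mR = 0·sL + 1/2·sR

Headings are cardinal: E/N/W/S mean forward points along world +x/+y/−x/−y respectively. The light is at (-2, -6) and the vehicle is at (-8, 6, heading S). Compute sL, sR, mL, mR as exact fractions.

60/109 60/181 -1110/19729 30/181

left sensor world pos  = (-5, 4); dL² = 109
right sensor world pos = (-11, 4); dR² = 181
sL = 60/109 = 60/109
sR = 60/181 = 60/181
mL = 1/2·sL + -1·sR = -1110/19729
mR = 0·sL + 1/2·sR = 30/181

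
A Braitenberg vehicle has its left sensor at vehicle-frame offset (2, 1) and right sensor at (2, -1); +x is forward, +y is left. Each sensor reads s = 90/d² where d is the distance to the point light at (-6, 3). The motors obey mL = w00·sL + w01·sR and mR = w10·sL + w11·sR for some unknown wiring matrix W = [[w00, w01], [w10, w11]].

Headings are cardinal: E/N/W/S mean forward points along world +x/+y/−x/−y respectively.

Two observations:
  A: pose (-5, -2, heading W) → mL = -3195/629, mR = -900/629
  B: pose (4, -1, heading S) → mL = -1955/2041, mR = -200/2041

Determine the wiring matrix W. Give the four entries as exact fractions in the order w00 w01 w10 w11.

obs A: pose=(-5,-2,W) → sL=90/37, sR=90/17, mL=-3195/629, mR=-900/629
obs B: pose=(4,-1,S) → sL=90/157, sR=10/13, mL=-1955/2041, mR=-200/2041
sensor matrix S = [[90/37, 90/17], [90/157, 10/13]]; det S = -1494000/1283789
solve [mL_A; mL_B] = S·[w00; w01] and [mR_A; mR_B] = S·[w10; w11]:
  w00 = -1, w01 = -1/2, w10 = 1/2, w11 = -1/2

-1 -1/2 1/2 -1/2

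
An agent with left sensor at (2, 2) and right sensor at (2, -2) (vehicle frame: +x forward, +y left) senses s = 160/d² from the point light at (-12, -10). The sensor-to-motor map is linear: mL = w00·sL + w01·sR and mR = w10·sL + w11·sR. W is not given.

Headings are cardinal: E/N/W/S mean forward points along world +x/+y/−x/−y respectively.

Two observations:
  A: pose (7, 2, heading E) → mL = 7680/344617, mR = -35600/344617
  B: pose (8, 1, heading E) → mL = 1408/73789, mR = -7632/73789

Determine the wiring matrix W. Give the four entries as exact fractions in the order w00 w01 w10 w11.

obs A: pose=(7,2,E) → sL=160/637, sR=160/541, mL=7680/344617, mR=-35600/344617
obs B: pose=(8,1,E) → sL=160/653, sR=32/113, mL=1408/73789, mR=-7632/73789
sensor matrix S = [[160/637, 160/541], [160/653, 32/113]]; det S = -33955840/25428943813
solve [mL_A; mL_B] = S·[w00; w01] and [mR_A; mR_B] = S·[w10; w11]:
  w00 = -1/2, w01 = 1/2, w10 = -1, w11 = 1/2

-1/2 1/2 -1 1/2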